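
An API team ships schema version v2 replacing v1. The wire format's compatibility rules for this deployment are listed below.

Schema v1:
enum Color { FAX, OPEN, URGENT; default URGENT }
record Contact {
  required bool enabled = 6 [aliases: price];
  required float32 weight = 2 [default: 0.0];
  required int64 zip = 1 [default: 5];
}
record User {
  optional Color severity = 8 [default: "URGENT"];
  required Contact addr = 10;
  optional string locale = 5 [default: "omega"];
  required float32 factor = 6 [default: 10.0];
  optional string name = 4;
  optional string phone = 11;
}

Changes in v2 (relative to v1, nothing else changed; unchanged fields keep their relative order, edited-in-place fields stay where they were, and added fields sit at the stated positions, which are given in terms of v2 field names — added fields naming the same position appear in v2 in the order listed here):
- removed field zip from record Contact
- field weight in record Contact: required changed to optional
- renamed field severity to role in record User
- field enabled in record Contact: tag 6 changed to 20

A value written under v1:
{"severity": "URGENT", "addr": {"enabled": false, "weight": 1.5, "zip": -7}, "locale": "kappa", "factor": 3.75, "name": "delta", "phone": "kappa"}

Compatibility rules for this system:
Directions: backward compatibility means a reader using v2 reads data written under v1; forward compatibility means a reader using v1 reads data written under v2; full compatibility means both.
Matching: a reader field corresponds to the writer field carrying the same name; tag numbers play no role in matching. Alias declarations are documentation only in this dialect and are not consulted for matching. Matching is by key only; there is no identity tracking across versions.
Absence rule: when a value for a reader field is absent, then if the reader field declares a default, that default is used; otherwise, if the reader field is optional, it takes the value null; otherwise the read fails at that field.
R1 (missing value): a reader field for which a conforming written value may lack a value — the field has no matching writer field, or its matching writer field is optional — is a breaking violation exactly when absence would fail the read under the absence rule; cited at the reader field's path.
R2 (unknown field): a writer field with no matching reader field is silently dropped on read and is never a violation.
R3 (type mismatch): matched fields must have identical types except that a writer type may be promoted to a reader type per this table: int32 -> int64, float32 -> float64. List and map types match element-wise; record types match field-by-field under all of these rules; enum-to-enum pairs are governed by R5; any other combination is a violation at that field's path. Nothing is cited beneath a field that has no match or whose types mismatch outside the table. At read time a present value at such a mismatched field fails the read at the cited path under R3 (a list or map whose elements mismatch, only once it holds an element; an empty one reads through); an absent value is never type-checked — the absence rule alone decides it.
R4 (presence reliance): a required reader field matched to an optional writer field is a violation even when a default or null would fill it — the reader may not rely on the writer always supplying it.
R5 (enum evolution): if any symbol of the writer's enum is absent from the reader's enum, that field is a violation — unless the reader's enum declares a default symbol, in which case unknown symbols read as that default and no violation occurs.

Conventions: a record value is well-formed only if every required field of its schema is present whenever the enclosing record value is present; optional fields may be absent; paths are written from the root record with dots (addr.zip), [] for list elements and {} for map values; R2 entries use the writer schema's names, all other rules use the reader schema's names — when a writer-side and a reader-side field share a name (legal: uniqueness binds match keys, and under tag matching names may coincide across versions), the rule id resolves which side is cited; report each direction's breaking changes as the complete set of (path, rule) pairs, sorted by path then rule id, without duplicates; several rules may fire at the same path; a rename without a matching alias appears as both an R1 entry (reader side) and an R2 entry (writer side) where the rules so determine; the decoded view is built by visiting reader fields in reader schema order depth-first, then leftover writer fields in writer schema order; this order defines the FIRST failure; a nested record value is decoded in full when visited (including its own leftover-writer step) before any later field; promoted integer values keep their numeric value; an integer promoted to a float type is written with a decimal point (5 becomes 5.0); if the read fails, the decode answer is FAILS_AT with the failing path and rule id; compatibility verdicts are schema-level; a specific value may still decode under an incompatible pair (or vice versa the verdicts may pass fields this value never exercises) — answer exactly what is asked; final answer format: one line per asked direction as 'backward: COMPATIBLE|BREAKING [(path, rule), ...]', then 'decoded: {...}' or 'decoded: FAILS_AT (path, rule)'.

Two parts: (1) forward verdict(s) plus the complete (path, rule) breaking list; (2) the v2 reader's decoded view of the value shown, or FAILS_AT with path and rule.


the writer's type comes first in each User pair
forward pass over User, reader schema v1, writer schema v2:
  severity: no writer match
  addr <- addr (Contact -> Contact, writer required)
  locale <- locale (string -> string, writer optional)
  factor <- factor (float32 -> float32, writer required)
  name <- name (string -> string, writer optional)
  phone <- phone (string -> string, writer optional)
  writer role: unknown to reader
  addr.enabled <- addr.enabled (bool -> bool, writer required)
  addr.weight <- addr.weight (float32 -> float32, writer optional)
  addr.zip: no writer match
  R4 fires at addr.weight
  => forward: BREAKING (1)
decode walk for User under reader schema v2:
  role := "URGENT" (absent -> default)
  addr.enabled := false
  addr.weight := 1.5
  writer addr.zip: unknown -> dropped
  locale := "kappa"
  factor := 3.75
  name := "delta"
  phone := "kappa"
  writer severity: unknown -> dropped
  => decoded: {"role": "URGENT", "addr": {"enabled": false, "weight": 1.5}, "locale": "kappa", "factor": 3.75, "name": "delta", "phone": "kappa"}
the other User changes do not affect what is asked:
  field enabled in record Contact: tag 6 changed to 20 -> no rule fires on it in User's dialect; the asked verdict holds

forward: BREAKING [(addr.weight, R4)]; decoded: {"role": "URGENT", "addr": {"enabled": false, "weight": 1.5}, "locale": "kappa", "factor": 3.75, "name": "delta", "phone": "kappa"}


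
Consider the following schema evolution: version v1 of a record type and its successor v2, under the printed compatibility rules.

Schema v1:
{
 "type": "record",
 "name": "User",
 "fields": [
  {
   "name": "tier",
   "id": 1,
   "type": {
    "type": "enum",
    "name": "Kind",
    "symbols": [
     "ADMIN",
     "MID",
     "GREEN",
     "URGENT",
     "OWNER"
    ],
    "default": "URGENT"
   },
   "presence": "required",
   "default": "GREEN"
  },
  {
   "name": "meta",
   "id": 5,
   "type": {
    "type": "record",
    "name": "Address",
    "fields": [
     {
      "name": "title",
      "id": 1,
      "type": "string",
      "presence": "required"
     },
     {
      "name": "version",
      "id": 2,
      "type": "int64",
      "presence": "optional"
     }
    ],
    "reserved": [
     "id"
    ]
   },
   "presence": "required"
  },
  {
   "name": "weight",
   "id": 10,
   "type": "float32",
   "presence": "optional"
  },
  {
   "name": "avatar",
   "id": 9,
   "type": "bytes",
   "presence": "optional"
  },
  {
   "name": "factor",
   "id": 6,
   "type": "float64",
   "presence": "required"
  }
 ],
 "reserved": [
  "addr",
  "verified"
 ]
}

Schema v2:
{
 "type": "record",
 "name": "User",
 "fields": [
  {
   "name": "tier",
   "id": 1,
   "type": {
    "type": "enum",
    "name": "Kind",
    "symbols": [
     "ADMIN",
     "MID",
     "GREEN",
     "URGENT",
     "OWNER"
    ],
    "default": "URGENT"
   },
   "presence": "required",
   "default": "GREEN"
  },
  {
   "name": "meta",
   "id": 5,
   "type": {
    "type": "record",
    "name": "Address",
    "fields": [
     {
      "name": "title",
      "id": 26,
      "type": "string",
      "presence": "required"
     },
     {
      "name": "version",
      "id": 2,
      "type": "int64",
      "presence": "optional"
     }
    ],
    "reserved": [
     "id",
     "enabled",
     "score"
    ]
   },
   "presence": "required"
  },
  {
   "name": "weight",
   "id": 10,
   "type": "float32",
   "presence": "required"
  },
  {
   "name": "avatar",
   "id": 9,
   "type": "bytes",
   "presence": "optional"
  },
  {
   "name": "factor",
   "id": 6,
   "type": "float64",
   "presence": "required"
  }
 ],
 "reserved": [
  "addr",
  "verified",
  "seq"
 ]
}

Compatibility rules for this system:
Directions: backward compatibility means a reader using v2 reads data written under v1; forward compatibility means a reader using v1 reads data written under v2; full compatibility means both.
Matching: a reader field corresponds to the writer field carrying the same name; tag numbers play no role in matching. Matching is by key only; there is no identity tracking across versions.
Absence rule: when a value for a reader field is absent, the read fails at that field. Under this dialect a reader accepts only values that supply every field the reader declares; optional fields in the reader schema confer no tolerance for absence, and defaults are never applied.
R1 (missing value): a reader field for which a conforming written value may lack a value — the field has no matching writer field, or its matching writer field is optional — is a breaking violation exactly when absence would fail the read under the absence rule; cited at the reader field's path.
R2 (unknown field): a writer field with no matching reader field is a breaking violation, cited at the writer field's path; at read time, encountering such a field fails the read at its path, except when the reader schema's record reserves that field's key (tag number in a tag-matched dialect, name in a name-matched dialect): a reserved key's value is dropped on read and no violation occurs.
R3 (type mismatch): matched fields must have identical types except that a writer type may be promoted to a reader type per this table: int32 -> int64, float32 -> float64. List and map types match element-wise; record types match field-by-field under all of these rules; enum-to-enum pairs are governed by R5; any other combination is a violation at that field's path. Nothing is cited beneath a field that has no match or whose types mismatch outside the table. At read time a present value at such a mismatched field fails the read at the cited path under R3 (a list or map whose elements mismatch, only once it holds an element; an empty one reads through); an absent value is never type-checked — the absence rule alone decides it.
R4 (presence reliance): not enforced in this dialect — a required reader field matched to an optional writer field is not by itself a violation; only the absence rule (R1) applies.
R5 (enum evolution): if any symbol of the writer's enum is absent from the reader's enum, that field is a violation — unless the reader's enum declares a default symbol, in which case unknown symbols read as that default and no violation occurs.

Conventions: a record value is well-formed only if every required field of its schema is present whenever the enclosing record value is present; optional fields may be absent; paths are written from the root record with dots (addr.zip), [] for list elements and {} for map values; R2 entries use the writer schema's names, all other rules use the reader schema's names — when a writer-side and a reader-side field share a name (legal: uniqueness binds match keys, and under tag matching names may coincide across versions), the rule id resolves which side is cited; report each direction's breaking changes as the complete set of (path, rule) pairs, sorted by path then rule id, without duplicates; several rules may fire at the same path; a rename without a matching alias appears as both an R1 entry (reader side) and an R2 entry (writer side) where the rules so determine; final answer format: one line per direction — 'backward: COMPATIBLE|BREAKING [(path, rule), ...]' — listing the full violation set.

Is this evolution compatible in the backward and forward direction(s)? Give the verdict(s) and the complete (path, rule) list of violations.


backward: BREAKING [(avatar, R1), (meta.version, R1), (weight, R1)]; forward: BREAKING [(avatar, R1), (meta.version, R1)]

arrows below run writer -> reader for User
backward for User (reader v2, writer v1):
  tier <- tier (Kind -> Kind, writer required)
  meta <- meta (Address -> Address, writer required)
  weight <- weight (float32 -> float32, writer optional)
  avatar <- avatar (bytes -> bytes, writer optional)
  factor <- factor (float64 -> float64, writer required)
  meta.title <- meta.title (string -> string, writer required)
  meta.version <- meta.version (int64 -> int64, writer optional)
  breaking: (avatar, R1)
  breaking: (meta.version, R1)
  breaking: (weight, R1)
  => backward verdict for User: BREAKING, 3 violation(s)
forward for User (reader v1, writer v2):
  tier <- tier (Kind -> Kind, writer required)
  meta <- meta (Address -> Address, writer required)
  weight <- weight (float32 -> float32, writer required)
  avatar <- avatar (bytes -> bytes, writer optional)
  factor <- factor (float64 -> float64, writer required)
  meta.title <- meta.title (string -> string, writer required)
  meta.version <- meta.version (int64 -> int64, writer optional)
  breaking: (avatar, R1)
  breaking: (meta.version, R1)
  => forward verdict for User: BREAKING, 2 violation(s)


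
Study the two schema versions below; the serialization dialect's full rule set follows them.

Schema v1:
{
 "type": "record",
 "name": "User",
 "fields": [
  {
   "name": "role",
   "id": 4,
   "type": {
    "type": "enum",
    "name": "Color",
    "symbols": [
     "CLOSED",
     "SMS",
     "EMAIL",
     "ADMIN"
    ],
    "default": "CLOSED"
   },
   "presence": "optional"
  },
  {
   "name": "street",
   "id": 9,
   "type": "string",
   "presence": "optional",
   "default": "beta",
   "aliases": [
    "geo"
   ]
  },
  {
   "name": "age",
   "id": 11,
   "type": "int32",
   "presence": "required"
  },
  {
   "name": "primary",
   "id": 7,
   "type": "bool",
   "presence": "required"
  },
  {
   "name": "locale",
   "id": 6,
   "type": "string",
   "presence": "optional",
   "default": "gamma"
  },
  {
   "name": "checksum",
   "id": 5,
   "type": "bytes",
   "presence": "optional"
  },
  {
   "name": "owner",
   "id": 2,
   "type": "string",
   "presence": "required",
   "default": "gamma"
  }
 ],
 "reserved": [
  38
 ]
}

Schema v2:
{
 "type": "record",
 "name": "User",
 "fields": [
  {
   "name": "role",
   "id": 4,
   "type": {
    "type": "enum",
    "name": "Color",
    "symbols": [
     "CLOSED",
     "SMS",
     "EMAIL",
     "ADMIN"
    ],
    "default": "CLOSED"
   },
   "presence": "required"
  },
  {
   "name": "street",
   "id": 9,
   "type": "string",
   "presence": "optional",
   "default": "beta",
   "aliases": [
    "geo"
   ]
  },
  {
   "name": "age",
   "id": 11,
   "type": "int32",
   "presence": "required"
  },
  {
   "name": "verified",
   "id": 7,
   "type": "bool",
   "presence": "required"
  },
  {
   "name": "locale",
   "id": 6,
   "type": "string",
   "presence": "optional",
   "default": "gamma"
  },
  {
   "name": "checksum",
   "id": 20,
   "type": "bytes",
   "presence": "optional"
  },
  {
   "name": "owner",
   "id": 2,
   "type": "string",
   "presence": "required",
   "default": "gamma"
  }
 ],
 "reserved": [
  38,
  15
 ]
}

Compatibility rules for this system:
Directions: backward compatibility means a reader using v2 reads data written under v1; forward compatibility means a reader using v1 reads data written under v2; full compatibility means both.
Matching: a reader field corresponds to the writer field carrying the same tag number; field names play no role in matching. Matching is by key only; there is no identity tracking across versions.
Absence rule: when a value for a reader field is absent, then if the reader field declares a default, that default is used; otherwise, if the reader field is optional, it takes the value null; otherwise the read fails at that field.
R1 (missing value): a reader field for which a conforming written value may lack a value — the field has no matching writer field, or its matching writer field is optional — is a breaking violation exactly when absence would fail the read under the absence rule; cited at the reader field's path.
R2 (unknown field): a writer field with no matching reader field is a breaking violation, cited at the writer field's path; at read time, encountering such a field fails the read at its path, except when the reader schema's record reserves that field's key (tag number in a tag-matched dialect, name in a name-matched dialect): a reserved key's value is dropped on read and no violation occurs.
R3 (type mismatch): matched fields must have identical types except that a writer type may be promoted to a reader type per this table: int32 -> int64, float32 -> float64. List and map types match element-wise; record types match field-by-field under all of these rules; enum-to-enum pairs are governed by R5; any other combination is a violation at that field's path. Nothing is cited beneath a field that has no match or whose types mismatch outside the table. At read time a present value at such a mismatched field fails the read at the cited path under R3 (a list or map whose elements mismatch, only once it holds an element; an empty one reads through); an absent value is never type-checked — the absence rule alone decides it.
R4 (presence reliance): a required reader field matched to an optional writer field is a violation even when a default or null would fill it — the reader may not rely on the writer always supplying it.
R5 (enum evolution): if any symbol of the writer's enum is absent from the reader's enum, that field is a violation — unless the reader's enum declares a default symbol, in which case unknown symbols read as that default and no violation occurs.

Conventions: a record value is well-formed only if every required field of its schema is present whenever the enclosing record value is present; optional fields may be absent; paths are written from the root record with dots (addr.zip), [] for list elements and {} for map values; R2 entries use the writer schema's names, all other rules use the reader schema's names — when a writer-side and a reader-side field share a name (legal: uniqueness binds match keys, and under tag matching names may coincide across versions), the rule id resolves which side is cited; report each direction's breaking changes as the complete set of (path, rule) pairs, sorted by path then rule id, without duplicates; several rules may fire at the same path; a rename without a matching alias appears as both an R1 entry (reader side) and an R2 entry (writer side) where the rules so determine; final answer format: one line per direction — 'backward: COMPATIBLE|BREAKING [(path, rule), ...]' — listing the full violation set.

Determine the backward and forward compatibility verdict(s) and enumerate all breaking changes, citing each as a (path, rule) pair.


arrows below run writer -> reader for User
backward on User — v2 reading data written by v1:
  Color -> Color, writer optional: role aligns to role
  string -> string, writer optional: street aligns to street
  int32 -> int32, writer required: age aligns to age
  bool -> bool, writer required: verified aligns to primary
  string -> string, writer optional: locale aligns to locale
  checksum has no writer counterpart
  string -> string, writer required: owner aligns to owner
  writer checksum: unknown to reader
  R2 fires at checksum
  R1 fires at role
  R4 fires at role
  => 3 violation(s): backward is BREAKING for User
forward on User — v1 reading data written by v2:
  Color -> Color, writer required: role aligns to role
  string -> string, writer optional: street aligns to street
  int32 -> int32, writer required: age aligns to age
  bool -> bool, writer required: primary aligns to verified
  string -> string, writer optional: locale aligns to locale
  checksum has no writer counterpart
  string -> string, writer required: owner aligns to owner
  writer checksum: unknown to reader
  R2 fires at checksum
  => 1 violation(s): forward is BREAKING for User

backward: BREAKING [(checksum, R2), (role, R1), (role, R4)]; forward: BREAKING [(checksum, R2)]


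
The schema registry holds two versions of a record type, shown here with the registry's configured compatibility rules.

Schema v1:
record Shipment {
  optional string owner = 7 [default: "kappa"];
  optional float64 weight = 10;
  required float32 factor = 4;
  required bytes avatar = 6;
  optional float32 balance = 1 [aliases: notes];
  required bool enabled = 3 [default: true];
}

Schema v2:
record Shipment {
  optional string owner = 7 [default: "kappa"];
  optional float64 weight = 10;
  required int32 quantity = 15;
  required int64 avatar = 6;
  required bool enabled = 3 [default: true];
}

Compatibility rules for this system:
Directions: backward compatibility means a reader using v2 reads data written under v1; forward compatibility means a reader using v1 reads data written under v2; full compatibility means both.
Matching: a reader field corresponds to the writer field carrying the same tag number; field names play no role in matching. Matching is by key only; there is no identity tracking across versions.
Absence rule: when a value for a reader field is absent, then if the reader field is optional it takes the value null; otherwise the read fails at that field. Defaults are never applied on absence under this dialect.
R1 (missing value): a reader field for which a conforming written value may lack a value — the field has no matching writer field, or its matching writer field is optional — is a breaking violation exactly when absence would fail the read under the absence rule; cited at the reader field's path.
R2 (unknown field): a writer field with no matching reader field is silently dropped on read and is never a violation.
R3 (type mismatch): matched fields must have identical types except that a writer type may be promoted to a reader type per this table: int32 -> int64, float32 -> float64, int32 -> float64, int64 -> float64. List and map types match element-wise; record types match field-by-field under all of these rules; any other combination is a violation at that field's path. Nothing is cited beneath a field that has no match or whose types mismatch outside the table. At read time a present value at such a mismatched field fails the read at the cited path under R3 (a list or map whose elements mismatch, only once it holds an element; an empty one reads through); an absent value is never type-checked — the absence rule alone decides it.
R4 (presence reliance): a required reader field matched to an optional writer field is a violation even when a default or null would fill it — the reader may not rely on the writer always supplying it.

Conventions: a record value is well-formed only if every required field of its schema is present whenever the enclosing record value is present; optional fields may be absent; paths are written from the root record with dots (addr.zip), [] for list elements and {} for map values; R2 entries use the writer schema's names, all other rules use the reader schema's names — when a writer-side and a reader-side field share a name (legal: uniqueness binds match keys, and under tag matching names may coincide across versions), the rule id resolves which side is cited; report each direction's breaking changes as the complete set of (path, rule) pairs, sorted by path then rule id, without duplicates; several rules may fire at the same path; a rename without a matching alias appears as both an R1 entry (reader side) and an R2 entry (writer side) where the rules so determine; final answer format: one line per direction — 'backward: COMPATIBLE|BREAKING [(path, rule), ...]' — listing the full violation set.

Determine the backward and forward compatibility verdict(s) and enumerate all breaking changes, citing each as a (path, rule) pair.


backward: BREAKING [(avatar, R3), (quantity, R1)]; forward: BREAKING [(avatar, R3), (factor, R1)]

the writer's type comes first in each Shipment pair
backward for Shipment (reader v2, writer v1):
  owner: paired with writer owner (string -> string; writer optional)
  weight: paired with writer weight (float64 -> float64; writer optional)
  quantity: no writer-side match
  avatar: paired with writer avatar (bytes -> int64; writer required)
  enabled: paired with writer enabled (bool -> bool; writer required)
  factor (writer side), unknown to reader
  balance (writer side), unknown to reader
  violation R3 at avatar
  violation R1 at quantity
  => 2 violation(s): backward is BREAKING for Shipment
forward for Shipment (reader v1, writer v2):
  owner: paired with writer owner (string -> string; writer optional)
  weight: paired with writer weight (float64 -> float64; writer optional)
  factor: no writer-side match
  avatar: paired with writer avatar (int64 -> bytes; writer required)
  balance: no writer-side match
  enabled: paired with writer enabled (bool -> bool; writer required)
  quantity (writer side), unknown to reader
  violation R3 at avatar
  violation R1 at factor
  => 2 violation(s): forward is BREAKING for Shipment


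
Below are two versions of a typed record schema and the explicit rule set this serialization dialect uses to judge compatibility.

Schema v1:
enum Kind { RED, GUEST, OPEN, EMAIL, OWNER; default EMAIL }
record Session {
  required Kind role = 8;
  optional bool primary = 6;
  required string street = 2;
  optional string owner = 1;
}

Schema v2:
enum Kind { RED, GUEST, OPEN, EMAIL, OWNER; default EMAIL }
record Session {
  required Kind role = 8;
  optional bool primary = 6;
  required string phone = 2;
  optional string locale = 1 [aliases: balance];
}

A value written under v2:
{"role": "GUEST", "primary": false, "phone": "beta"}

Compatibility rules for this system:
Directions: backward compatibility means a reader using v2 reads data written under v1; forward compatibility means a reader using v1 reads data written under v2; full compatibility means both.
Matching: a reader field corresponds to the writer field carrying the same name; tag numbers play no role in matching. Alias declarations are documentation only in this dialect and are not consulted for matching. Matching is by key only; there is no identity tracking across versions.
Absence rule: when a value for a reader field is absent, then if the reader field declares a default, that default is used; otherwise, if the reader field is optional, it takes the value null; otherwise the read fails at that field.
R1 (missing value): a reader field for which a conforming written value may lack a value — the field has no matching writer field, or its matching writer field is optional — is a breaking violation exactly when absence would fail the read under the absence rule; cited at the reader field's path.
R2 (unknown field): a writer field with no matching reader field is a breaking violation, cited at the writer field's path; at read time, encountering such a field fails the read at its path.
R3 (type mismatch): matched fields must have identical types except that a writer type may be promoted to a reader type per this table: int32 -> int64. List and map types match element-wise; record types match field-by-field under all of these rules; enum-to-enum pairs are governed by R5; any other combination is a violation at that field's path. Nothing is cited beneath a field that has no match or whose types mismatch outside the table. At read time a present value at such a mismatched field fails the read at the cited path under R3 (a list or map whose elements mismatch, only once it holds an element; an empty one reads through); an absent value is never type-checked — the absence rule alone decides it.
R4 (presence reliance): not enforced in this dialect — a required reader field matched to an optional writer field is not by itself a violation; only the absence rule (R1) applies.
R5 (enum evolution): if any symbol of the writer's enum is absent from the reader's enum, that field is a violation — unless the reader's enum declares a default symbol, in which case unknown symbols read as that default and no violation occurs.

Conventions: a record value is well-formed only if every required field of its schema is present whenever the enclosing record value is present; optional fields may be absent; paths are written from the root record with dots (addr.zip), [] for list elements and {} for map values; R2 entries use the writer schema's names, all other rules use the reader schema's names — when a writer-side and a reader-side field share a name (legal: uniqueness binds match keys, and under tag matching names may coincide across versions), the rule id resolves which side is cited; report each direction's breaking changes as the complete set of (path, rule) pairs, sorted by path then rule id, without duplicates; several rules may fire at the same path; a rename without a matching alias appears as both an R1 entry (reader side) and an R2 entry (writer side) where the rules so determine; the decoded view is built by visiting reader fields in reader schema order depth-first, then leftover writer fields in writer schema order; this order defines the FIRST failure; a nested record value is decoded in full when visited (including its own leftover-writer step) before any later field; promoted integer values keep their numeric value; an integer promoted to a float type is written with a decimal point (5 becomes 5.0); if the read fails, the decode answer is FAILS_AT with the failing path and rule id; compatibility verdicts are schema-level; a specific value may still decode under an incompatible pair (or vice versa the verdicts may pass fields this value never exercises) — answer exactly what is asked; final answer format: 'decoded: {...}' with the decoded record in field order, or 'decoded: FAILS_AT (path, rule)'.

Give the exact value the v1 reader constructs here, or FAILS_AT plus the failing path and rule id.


each type pair in Session: writer, then reader
migrating the Session value to v1:
  role := "GUEST"
  primary := false
  read fails at street under R1 (no fill)
  => FAILS_AT (street, R1)
the other Session changes do not affect what is asked:
  renamed field owner to locale in record Session -> changes Session's schema-level verdicts only — the decode of this value is the same

decoded: FAILS_AT (street, R1)


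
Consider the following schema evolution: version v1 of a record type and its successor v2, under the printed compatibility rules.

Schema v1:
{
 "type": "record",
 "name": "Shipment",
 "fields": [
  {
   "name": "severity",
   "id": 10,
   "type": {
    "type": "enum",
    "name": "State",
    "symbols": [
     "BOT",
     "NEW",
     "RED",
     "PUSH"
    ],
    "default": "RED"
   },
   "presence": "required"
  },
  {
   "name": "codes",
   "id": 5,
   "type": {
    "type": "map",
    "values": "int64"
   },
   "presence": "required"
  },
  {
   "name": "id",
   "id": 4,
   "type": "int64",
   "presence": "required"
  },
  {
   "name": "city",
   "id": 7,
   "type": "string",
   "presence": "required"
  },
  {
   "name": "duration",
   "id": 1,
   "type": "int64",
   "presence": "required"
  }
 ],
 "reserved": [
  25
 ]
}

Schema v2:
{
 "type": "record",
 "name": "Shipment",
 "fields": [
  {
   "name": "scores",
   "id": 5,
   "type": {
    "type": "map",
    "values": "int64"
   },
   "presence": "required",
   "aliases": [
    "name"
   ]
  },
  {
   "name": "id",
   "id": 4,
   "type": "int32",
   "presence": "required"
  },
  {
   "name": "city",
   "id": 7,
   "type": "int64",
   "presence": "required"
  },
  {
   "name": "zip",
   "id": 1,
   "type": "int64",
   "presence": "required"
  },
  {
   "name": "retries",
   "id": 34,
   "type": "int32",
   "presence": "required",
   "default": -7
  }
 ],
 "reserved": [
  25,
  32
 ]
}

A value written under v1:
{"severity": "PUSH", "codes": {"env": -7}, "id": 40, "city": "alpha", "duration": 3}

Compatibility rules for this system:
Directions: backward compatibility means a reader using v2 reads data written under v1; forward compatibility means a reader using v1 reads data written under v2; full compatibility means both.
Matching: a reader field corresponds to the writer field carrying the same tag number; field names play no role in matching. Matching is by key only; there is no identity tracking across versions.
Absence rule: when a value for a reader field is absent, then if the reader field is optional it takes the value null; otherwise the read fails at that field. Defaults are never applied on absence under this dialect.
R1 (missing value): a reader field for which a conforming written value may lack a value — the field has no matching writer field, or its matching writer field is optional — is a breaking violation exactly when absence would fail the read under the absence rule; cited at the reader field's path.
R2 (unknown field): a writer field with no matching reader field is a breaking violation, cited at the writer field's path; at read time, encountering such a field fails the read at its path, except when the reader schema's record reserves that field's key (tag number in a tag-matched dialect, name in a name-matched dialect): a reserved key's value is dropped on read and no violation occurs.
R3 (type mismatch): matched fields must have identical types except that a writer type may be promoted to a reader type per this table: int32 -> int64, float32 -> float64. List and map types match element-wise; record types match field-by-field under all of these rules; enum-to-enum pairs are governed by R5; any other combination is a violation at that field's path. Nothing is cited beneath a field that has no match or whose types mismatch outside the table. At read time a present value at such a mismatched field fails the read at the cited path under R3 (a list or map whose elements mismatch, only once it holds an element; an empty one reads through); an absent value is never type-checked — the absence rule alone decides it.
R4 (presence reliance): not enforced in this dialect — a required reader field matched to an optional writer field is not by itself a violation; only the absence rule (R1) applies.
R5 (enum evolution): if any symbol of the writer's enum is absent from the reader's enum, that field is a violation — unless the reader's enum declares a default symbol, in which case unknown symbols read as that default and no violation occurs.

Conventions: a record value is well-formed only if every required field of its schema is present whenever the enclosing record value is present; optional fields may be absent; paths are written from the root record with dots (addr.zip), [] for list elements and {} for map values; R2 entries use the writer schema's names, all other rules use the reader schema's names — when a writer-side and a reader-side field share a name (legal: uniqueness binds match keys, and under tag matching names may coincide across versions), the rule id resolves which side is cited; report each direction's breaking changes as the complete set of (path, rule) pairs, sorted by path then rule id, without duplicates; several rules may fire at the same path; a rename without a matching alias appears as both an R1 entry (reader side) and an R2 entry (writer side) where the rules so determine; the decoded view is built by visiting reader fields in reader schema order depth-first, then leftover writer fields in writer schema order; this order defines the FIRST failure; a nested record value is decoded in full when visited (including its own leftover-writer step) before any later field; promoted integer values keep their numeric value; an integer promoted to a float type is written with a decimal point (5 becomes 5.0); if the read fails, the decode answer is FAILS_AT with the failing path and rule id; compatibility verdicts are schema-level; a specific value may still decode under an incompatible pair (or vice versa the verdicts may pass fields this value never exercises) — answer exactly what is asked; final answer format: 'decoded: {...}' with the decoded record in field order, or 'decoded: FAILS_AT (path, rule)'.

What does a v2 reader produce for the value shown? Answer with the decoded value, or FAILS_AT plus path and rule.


in Shipment below, arrows point writer -> reader
decode walk for Shipment under reader schema v2:
  scores := {"env": -7} (from writer codes)
  read fails at id under R3
  => FAILS_AT (id, R3)
ruling out the remaining Shipment differences:
  renamed field duration to zip in record Shipment -> inert under this dialect — no rule fires on Shipment and the result does not move
  field city in record Shipment: type string changed to int64 -> matters for Shipment compatibility verdicts, not for this value's decode
  removed field severity from record Shipment -> matters for Shipment compatibility verdicts, not for this value's decode
  renamed field codes to scores in record Shipment -> inert under this dialect — no rule fires on Shipment and the result does not move
  added field retries to record Shipment: required int32, tag 34, default -7 (in v2 it sits last) -> matters for Shipment compatibility verdicts, not for this value's decode

decoded: FAILS_AT (id, R3)


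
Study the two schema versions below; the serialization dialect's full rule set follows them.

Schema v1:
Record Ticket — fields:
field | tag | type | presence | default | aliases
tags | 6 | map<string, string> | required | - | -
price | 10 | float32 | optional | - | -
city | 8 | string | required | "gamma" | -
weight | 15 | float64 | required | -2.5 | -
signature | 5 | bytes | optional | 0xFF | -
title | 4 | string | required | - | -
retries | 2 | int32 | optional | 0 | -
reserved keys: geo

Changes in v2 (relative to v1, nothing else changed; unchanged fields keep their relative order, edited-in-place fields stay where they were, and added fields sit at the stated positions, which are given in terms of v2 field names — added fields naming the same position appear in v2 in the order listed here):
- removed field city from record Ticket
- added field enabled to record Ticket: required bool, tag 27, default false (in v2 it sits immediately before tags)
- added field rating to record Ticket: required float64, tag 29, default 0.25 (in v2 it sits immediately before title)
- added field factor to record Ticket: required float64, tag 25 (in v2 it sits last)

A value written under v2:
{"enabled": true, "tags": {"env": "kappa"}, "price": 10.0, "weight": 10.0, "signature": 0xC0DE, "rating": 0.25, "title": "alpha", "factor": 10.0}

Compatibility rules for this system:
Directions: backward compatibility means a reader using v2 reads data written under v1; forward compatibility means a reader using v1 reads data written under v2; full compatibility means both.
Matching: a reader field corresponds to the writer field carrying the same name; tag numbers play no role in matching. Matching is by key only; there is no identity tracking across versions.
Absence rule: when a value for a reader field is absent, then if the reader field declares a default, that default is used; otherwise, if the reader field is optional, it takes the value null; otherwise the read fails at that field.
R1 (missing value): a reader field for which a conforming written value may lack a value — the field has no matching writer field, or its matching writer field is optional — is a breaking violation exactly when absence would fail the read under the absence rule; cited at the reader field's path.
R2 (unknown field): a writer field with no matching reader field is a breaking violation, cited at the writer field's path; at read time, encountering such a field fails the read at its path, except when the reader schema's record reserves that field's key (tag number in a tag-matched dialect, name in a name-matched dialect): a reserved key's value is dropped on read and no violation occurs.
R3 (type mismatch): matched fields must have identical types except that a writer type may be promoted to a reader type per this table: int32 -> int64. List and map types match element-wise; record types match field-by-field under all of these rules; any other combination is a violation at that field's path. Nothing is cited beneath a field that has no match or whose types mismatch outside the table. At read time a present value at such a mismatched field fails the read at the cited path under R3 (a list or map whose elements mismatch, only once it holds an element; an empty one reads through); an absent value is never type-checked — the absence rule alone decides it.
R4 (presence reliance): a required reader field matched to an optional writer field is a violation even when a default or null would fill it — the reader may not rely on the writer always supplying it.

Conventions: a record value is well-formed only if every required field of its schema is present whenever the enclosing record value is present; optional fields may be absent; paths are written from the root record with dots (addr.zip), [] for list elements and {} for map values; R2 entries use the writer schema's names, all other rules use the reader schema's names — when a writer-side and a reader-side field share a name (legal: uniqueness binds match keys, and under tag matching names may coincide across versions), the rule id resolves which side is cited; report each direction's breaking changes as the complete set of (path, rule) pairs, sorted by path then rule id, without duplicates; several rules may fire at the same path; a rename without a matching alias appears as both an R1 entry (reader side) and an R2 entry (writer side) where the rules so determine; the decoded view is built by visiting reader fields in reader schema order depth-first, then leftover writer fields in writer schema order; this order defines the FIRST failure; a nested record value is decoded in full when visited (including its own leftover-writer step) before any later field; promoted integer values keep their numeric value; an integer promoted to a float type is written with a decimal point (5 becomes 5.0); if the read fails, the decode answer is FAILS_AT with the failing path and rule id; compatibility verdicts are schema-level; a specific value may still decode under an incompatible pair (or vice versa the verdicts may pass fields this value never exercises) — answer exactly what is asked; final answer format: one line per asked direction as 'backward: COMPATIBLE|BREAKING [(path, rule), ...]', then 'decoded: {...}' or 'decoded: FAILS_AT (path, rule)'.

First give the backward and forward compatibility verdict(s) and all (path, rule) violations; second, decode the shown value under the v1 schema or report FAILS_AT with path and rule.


backward: BREAKING [(city, R2), (factor, R1)]; forward: BREAKING [(enabled, R2), (factor, R2), (rating, R2)]; decoded: FAILS_AT (enabled, R2)

each type pair in Ticket: writer, then reader
backward analysis of Ticket with v2 as reader and v1 as writer:
  enabled: no writer match
  tags: map<string, string> -> map<string, string>, writer required; from tags
  price: float32 -> float32, writer optional; from price
  weight: float64 -> float64, writer required; from weight
  signature: bytes -> bytes, writer optional; from signature
  rating: no writer match
  title: string -> string, writer required; from title
  retries: int32 -> int32, writer optional; from retries
  factor: no writer match
  writer field city has no reader counterpart
  breaking: (city, R2)
  breaking: (factor, R1)
  => backward verdict for Ticket: BREAKING, 2 violation(s)
forward analysis of Ticket with v1 as reader and v2 as writer:
  tags: map<string, string> -> map<string, string>, writer required; from tags
  price: float32 -> float32, writer optional; from price
  city: no writer match
  weight: float64 -> float64, writer required; from weight
  signature: bytes -> bytes, writer optional; from signature
  title: string -> string, writer required; from title
  retries: int32 -> int32, writer optional; from retries
  writer field enabled has no reader counterpart
  writer field rating has no reader counterpart
  writer field factor has no reader counterpart
  breaking: (enabled, R2)
  breaking: (factor, R2)
  breaking: (rating, R2)
  => forward verdict for Ticket: BREAKING, 3 violation(s)
migrating the Ticket value to v1:
  tags := {"env": "kappa"}
  price := 10.0
  city := "gamma" (no value, default fills)
  weight := 10.0
  signature := 0xC0DE
  title := "alpha"
  retries := 0 (no value, default fills)
  read fails at enabled under R2 (unknown field)
  => FAILS_AT (enabled, R2)
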